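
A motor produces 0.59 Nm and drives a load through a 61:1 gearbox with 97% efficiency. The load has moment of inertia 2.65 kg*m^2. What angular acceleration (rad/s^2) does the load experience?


tau_out = tau_motor * N * eta
= 0.59 * 61 * 0.97 = 34.9103 Nm
alpha = tau_out / I = 34.9103 / 2.65
= 13.1737 rad/s^2


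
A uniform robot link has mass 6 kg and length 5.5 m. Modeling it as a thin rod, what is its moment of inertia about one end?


I = (1/3) * m * L^2
= (1/3) * 6 * 5.5^2
= 0.333333 * 6 * 30.25
= 60.5 kg*m^2


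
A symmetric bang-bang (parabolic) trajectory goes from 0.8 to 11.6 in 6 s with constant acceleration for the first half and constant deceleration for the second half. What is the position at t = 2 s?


Symmetric rest-to-rest: each phase covers (pf-p0)/2 in time T/2. 0.5*a*(T/2)^2 = (pf-p0)/2 => a = 4*(pf-p0)/T^2
a = 4*(11.6-0.8)/6^2 = 1.2
t = 2 is in the acceleration phase (t <= T/2).
p = p0 + 0.5*a*t^2 = 0.8 + 0.5*1.2*2^2
= 3.2


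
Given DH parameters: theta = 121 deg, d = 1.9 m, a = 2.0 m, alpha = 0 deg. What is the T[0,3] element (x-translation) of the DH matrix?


T[0,3] = a * cos(theta)
= 2.0 * cos(121 deg)
= 2.0 * -0.515
= -1.0301


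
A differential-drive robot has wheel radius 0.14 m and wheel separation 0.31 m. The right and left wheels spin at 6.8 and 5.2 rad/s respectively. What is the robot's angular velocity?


vR = r*wR = 0.14*6.8 = 0.952 m/s
vL = r*wL = 0.14*5.2 = 0.728 m/s
v = (vR+vL)/2 = 0.84 m/s
omega = (vR-vL)/L = 0.7226 rad/s
angular velocity = 0.7226 rad/s


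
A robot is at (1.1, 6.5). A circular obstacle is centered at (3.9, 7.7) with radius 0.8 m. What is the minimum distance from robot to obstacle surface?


center_dist = sqrt((1.1-3.9)^2 + (6.5-7.7)^2)
= sqrt(7.84 + 1.44)
= 3.0463
min_dist = center_dist - radius = 3.0463 - 0.8 = 2.2463 m


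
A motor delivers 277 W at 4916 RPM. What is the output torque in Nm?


omega = 4916 * 2*pi/60 = 514.8023 rad/s
tau = P / omega = 277 / 514.8023
= 0.5381 Nm


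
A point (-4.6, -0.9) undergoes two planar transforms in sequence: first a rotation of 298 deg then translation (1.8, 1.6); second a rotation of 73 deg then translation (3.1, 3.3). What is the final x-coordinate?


After transform 1:
x1 = cos(298)*-4.6 - sin(298)*-0.9 + 1.8 = -1.1542
y1 = sin(298)*-4.6 + cos(298)*-0.9 + 1.6 = 5.239
After transform 2:
x2 = cos(73)*-1.1542 - sin(73)*5.239 + 3.1
= -2.2476


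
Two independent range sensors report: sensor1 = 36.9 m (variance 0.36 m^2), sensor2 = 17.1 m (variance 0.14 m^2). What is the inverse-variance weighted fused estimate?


w1 = (1/var1) / (1/var1 + 1/var2)
   = 2.7778 / (2.7778 + 7.1429) = 0.28
w2 = 1 - w1 = 0.72
fused = w1*s1 + w2*s2 = 10.332 + 12.312
= 22.644 m


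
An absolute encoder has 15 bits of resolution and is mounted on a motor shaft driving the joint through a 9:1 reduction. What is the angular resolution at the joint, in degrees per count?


counts = 2^15 = 32768
effective counts at joint = 32768 * 9 = 294912
resolution = 360 / 294912
= 0.0012 deg/count


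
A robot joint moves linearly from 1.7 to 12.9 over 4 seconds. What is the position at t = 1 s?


s = t/T = 1/4 = 0.25
p(t) = p0 + (pf-p0)*s
= 1.7 + (12.9 - 1.7) * 0.25
= 4.5


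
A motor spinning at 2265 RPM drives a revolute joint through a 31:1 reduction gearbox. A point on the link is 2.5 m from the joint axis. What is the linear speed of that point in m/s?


omega_motor = 2265 * 2*pi/60 = 237.1902 rad/s
omega_joint = omega_motor / 31 = 7.6513 rad/s
v = omega_joint * r = 7.6513 * 2.5
= 19.1282 m/s


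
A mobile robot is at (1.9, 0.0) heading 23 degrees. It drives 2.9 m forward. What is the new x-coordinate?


x_new = x0 + d*cos(theta)
= 1.9 + 2.9*cos(23)
= 1.9 + 2.6695
= 4.5695


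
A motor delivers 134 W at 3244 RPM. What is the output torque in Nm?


omega = 3244 * 2*pi/60 = 339.7109 rad/s
tau = P / omega = 134 / 339.7109
= 0.3945 Nm


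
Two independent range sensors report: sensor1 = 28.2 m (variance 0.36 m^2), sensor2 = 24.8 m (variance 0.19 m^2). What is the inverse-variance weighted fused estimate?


w1 = (1/var1) / (1/var1 + 1/var2)
   = 2.7778 / (2.7778 + 5.2632) = 0.3455
w2 = 1 - w1 = 0.6545
fused = w1*s1 + w2*s2 = 9.7418 + 16.2327
= 25.9745 m


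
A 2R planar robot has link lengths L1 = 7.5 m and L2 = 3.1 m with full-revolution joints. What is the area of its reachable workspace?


r_max = L1 + L2 = 10.6 m
r_min = |L1 - L2| = 4.4 m
Area = pi*(r_max^2 - r_min^2)
= pi*(112.36 - 19.36)
= pi * 93.0
= 292.1681 m^2


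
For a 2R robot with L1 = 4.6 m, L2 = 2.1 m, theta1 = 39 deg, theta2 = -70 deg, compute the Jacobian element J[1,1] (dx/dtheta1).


J[1,1] = -L1*sin(t1) - L2*sin(t1+t2)
= -4.6*sin(39) - 2.1*sin(-31)
= -1.8133


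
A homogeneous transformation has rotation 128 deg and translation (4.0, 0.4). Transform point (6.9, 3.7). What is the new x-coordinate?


x' = cos(theta)*px - sin(theta)*py + tx
= -0.6157*6.9 - 0.788*3.7 + 4.0
= -3.1637


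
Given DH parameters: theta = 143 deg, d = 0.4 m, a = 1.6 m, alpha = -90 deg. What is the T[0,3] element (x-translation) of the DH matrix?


T[0,3] = a * cos(theta)
= 1.6 * cos(143 deg)
= 1.6 * -0.7986
= -1.2778


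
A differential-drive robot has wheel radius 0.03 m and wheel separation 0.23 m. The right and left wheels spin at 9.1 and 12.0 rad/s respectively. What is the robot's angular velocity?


vR = r*wR = 0.03*9.1 = 0.273 m/s
vL = r*wL = 0.03*12.0 = 0.36 m/s
v = (vR+vL)/2 = 0.3165 m/s
omega = (vR-vL)/L = -0.3783 rad/s
angular velocity = -0.3783 rad/s


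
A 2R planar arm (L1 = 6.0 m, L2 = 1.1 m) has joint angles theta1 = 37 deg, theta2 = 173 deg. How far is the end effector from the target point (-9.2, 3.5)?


End effector via forward kinematics:
x = L1*cos(t1) + L2*cos(t1+t2) = 3.8392
y = L1*sin(t1) + L2*sin(t1+t2) = 3.0609
Distance to target:
d = sqrt((-9.2 - 3.8392)^2 + (3.5 - 3.0609)^2)
= sqrt(170.0203 + 0.1928)
= 13.0466 m


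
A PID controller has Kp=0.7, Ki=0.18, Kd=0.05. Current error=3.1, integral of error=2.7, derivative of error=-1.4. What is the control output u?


u = Kp*e + Ki*int(e) + Kd*de/dt
= 0.7*3.1 + 0.18*2.7 + 0.05*(-1.4)
= 2.17 + 0.486 + -0.07
= 2.586


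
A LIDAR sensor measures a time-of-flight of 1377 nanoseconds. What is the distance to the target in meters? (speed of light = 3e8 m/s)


tof = 1377 ns = 1.377e-06 s
dist = c * tof / 2
= 3e8 * 1.377e-06 / 2
= 206.55 m


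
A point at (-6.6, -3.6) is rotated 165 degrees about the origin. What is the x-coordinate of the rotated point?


x' = x*cos(theta) - y*sin(theta)
cos(165 deg) = -0.9659, sin(165 deg) = 0.2588
x' = -6.6 * -0.9659 - -3.6 * 0.2588
= 6.3751 - -0.9317
= 7.3069


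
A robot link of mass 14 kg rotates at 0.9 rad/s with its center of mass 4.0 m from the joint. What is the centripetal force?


F = m * omega^2 * r
= 14 * 0.9^2 * 4.0
= 14 * 0.81 * 4.0
= 45.36 N


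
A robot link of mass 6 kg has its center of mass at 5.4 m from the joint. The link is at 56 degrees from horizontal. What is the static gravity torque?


tau = m*g*L*cos(angle)
= 6 * 9.81 * 5.4 * cos(56 deg)
= 6 * 9.81 * 5.4 * 0.5592
= 177.7361 Nm


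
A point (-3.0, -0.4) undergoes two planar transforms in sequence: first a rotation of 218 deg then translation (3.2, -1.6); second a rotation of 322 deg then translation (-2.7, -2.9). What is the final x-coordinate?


After transform 1:
x1 = cos(218)*-3.0 - sin(218)*-0.4 + 3.2 = 5.3178
y1 = sin(218)*-3.0 + cos(218)*-0.4 + -1.6 = 0.5622
After transform 2:
x2 = cos(322)*5.3178 - sin(322)*0.5622 + -2.7
= 1.8366


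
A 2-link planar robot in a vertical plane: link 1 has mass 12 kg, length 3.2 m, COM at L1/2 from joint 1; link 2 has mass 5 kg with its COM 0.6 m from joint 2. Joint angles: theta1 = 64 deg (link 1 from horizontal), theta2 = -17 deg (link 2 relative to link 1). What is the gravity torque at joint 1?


Horizontal distance from joint 1 to link-1 COM:
  x_c1 = (L1/2)*cos(t1) = 1.6 * 0.4384 = 0.7014 m
Horizontal distance from joint 1 to link-2 COM:
  x_c2 = L1*cos(t1) + Lc2*cos(t1+t2)
       = 3.2*0.4384 + 0.6*0.682 = 1.812 m
tau1 = m1*g*x_c1 + m2*g*x_c2
     = 12*9.81*0.7014 + 5*9.81*1.812
     = 82.5681 + 88.8779
     = 171.446 Nm


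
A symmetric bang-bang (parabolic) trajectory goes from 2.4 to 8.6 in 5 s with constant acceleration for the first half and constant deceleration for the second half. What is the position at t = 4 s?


Symmetric rest-to-rest: each phase covers (pf-p0)/2 in time T/2. 0.5*a*(T/2)^2 = (pf-p0)/2 => a = 4*(pf-p0)/T^2
a = 4*(8.6-2.4)/5^2 = 0.992
t = 4 is in the deceleration phase (t > T/2).
p = pf - 0.5*a*(T-t)^2 = 8.6 - 0.5*0.992*1^2
= 8.104


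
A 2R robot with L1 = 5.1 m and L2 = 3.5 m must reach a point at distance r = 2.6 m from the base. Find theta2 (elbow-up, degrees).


cos(theta2) = (r^2 - L1^2 - L2^2) / (2*L1*L2)
cos(theta2) = (6.76 - 26.01 - 12.25) / 35.7
cos(theta2) = -0.882353
theta2 = 151.9275 degrees


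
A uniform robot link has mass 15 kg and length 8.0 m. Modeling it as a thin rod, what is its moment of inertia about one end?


I = (1/3) * m * L^2
= (1/3) * 15 * 8.0^2
= 0.333333 * 15 * 64.0
= 320.0 kg*m^2


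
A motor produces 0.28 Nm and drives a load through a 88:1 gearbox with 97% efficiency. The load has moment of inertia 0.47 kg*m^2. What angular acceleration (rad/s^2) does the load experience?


tau_out = tau_motor * N * eta
= 0.28 * 88 * 0.97 = 23.9008 Nm
alpha = tau_out / I = 23.9008 / 0.47
= 50.8528 rad/s^2


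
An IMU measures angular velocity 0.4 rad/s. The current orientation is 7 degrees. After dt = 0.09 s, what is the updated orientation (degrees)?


delta_theta = w * dt = 0.4 * 0.09 = 0.036 rad
= 2.0626 deg
theta_new = 7 + 2.0626 = 9.0626 deg


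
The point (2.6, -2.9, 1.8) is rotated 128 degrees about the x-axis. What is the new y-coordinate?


Rotation about x-axis: y' = y*cos(theta) - z*sin(theta)
= -2.9 * -0.6157 - 1.8 * 0.788
= 0.367


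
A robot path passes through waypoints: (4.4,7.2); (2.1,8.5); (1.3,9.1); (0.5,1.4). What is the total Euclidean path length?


Segment lengths:
  seg1 = sqrt((-2.3)^2 + (1.3)^2) = 2.642
  seg2 = sqrt((-0.8)^2 + (0.6)^2) = 1.0
  seg3 = sqrt((-0.8)^2 + (-7.7)^2) = 7.7414
Total = 11.3834


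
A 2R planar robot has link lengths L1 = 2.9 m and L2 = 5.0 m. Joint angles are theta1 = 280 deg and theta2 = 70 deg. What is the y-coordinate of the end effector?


Convert angles to radians: theta1 = 4.8869, theta2 = 1.2217
y = L1*sin(theta1) + L2*sin(theta1+theta2)
y = -2.8559 + -0.8682
y = -3.7242


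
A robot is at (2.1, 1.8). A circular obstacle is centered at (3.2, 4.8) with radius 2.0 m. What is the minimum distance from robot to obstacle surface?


center_dist = sqrt((2.1-3.2)^2 + (1.8-4.8)^2)
= sqrt(1.21 + 9.0)
= 3.1953
min_dist = center_dist - radius = 3.1953 - 2.0 = 1.1953 m


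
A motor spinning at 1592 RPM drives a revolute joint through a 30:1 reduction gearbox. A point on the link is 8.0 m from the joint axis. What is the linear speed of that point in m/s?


omega_motor = 1592 * 2*pi/60 = 166.7139 rad/s
omega_joint = omega_motor / 30 = 5.5571 rad/s
v = omega_joint * r = 5.5571 * 8.0
= 44.457 m/s


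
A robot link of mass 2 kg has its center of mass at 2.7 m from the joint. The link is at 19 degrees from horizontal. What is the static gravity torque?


tau = m*g*L*cos(angle)
= 2 * 9.81 * 2.7 * cos(19 deg)
= 2 * 9.81 * 2.7 * 0.9455
= 50.0879 Nm


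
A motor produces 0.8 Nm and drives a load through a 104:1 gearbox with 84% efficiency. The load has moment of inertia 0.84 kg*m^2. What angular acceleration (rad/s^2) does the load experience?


tau_out = tau_motor * N * eta
= 0.8 * 104 * 0.84 = 69.888 Nm
alpha = tau_out / I = 69.888 / 0.84
= 83.2 rad/s^2


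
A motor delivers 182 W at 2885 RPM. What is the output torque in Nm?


omega = 2885 * 2*pi/60 = 302.1165 rad/s
tau = P / omega = 182 / 302.1165
= 0.6024 Nm


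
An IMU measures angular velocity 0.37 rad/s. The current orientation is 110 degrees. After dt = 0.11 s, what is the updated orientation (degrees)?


delta_theta = w * dt = 0.37 * 0.11 = 0.0407 rad
= 2.3319 deg
theta_new = 110 + 2.3319 = 112.3319 deg


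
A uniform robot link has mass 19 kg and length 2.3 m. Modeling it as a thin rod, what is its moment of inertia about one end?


I = (1/3) * m * L^2
= (1/3) * 19 * 2.3^2
= 0.333333 * 19 * 5.29
= 33.5033 kg*m^2


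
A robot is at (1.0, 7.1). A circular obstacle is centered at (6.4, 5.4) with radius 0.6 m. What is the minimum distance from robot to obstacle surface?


center_dist = sqrt((1.0-6.4)^2 + (7.1-5.4)^2)
= sqrt(29.16 + 2.89)
= 5.6613
min_dist = center_dist - radius = 5.6613 - 0.6 = 5.0613 m


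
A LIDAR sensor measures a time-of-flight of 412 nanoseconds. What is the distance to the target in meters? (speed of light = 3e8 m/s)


tof = 412 ns = 4.12e-07 s
dist = c * tof / 2
= 3e8 * 4.12e-07 / 2
= 61.8 m


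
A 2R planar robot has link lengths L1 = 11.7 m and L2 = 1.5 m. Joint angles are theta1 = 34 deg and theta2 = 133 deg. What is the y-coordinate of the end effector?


Convert angles to radians: theta1 = 0.5934, theta2 = 2.3213
y = L1*sin(theta1) + L2*sin(theta1+theta2)
y = 6.5426 + 0.3374
y = 6.88


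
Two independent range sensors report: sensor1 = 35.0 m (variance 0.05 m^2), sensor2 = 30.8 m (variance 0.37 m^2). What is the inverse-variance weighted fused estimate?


w1 = (1/var1) / (1/var1 + 1/var2)
   = 20.0 / (20.0 + 2.7027) = 0.881
w2 = 1 - w1 = 0.119
fused = w1*s1 + w2*s2 = 30.8333 + 3.6667
= 34.5 m


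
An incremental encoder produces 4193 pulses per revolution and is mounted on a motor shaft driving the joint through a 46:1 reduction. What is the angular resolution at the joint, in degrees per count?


counts per rev = 4193
effective counts at joint = 4193 * 46 = 192878
resolution = 360 / 192878
= 0.0019 deg/count


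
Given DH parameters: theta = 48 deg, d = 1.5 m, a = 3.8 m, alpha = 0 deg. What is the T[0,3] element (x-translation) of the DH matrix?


T[0,3] = a * cos(theta)
= 3.8 * cos(48 deg)
= 3.8 * 0.6691
= 2.5427


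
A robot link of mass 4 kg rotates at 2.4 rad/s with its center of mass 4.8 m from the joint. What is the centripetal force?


F = m * omega^2 * r
= 4 * 2.4^2 * 4.8
= 4 * 5.76 * 4.8
= 110.592 N


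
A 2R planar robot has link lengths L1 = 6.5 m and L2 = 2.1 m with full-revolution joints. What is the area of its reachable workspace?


r_max = L1 + L2 = 8.6 m
r_min = |L1 - L2| = 4.4 m
Area = pi*(r_max^2 - r_min^2)
= pi*(73.96 - 19.36)
= pi * 54.6
= 171.531 m^2


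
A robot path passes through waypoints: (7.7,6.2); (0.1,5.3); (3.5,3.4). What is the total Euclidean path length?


Segment lengths:
  seg1 = sqrt((-7.6)^2 + (-0.9)^2) = 7.6531
  seg2 = sqrt((3.4)^2 + (-1.9)^2) = 3.8949
Total = 11.548


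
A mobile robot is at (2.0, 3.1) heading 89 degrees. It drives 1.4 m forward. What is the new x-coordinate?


x_new = x0 + d*cos(theta)
= 2.0 + 1.4*cos(89)
= 2.0 + 0.0244
= 2.0244


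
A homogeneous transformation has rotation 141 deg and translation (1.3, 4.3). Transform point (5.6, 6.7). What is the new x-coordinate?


x' = cos(theta)*px - sin(theta)*py + tx
= -0.7771*5.6 - 0.6293*6.7 + 1.3
= -7.2685


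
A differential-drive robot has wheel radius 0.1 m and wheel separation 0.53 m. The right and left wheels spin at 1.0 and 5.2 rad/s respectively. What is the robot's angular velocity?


vR = r*wR = 0.1*1.0 = 0.1 m/s
vL = r*wL = 0.1*5.2 = 0.52 m/s
v = (vR+vL)/2 = 0.31 m/s
omega = (vR-vL)/L = -0.7925 rad/s
angular velocity = -0.7925 rad/s


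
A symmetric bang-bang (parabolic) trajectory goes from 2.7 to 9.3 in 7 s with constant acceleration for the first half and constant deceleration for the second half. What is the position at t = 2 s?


Symmetric rest-to-rest: each phase covers (pf-p0)/2 in time T/2. 0.5*a*(T/2)^2 = (pf-p0)/2 => a = 4*(pf-p0)/T^2
a = 4*(9.3-2.7)/7^2 = 0.5388
t = 2 is in the acceleration phase (t <= T/2).
p = p0 + 0.5*a*t^2 = 2.7 + 0.5*0.5388*2^2
= 3.7776


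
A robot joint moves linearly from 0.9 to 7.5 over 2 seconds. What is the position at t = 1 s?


s = t/T = 1/2 = 0.5
p(t) = p0 + (pf-p0)*s
= 0.9 + (7.5 - 0.9) * 0.5
= 4.2


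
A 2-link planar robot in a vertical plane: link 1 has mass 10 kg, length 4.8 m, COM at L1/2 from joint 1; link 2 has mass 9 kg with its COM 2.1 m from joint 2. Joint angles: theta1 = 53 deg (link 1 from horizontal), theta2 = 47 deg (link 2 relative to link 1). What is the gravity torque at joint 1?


Horizontal distance from joint 1 to link-1 COM:
  x_c1 = (L1/2)*cos(t1) = 2.4 * 0.6018 = 1.4444 m
Horizontal distance from joint 1 to link-2 COM:
  x_c2 = L1*cos(t1) + Lc2*cos(t1+t2)
       = 4.8*0.6018 + 2.1*-0.1736 = 2.5241 m
tau1 = m1*g*x_c1 + m2*g*x_c2
     = 10*9.81*1.4444 + 9*9.81*2.5241
     = 141.6913 + 222.8485
     = 364.5398 Nm


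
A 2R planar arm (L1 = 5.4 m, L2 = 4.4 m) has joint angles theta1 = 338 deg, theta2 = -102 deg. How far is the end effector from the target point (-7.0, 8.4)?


End effector via forward kinematics:
x = L1*cos(t1) + L2*cos(t1+t2) = 2.5463
y = L1*sin(t1) + L2*sin(t1+t2) = -5.6706
Distance to target:
d = sqrt((-7.0 - 2.5463)^2 + (8.4 - -5.6706)^2)
= sqrt(91.1327 + 197.9829)
= 17.0034 m


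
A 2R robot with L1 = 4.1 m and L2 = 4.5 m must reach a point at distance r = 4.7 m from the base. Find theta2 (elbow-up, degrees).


cos(theta2) = (r^2 - L1^2 - L2^2) / (2*L1*L2)
cos(theta2) = (22.09 - 16.81 - 20.25) / 36.9
cos(theta2) = -0.405691
theta2 = 113.9344 degrees


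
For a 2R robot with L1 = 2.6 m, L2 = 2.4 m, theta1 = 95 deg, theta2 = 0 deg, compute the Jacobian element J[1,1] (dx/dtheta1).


J[1,1] = -L1*sin(t1) - L2*sin(t1+t2)
= -2.6*sin(95) - 2.4*sin(95)
= -4.981


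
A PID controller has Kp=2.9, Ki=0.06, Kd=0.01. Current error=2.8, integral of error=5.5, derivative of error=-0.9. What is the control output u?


u = Kp*e + Ki*int(e) + Kd*de/dt
= 2.9*2.8 + 0.06*5.5 + 0.01*(-0.9)
= 8.12 + 0.33 + -0.009
= 8.441


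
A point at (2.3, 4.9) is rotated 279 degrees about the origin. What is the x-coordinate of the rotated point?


x' = x*cos(theta) - y*sin(theta)
cos(279 deg) = 0.1564, sin(279 deg) = -0.9877
x' = 2.3 * 0.1564 - 4.9 * -0.9877
= 0.3598 - -4.8397
= 5.1995


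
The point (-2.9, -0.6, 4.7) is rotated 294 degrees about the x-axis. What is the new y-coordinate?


Rotation about x-axis: y' = y*cos(theta) - z*sin(theta)
= -0.6 * 0.4067 - 4.7 * -0.9135
= 4.0496


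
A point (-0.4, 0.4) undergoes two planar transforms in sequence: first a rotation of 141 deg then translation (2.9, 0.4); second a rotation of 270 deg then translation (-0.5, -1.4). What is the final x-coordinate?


After transform 1:
x1 = cos(141)*-0.4 - sin(141)*0.4 + 2.9 = 2.9591
y1 = sin(141)*-0.4 + cos(141)*0.4 + 0.4 = -0.1626
After transform 2:
x2 = cos(270)*2.9591 - sin(270)*-0.1626 + -0.5
= -0.6626


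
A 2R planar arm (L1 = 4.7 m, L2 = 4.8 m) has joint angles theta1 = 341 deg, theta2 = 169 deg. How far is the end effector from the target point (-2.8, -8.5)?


End effector via forward kinematics:
x = L1*cos(t1) + L2*cos(t1+t2) = 0.287
y = L1*sin(t1) + L2*sin(t1+t2) = 0.8698
Distance to target:
d = sqrt((-2.8 - 0.287)^2 + (-8.5 - 0.8698)^2)
= sqrt(9.5297 + 87.7937)
= 9.8653 m


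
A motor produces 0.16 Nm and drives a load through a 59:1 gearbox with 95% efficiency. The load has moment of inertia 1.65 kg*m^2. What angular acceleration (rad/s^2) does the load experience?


tau_out = tau_motor * N * eta
= 0.16 * 59 * 0.95 = 8.968 Nm
alpha = tau_out / I = 8.968 / 1.65
= 5.4352 rad/s^2


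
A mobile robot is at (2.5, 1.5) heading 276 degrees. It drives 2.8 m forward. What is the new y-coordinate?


y_new = y0 + d*sin(theta)
= 1.5 + 2.8*sin(276)
= 1.5 + -2.7847
= -1.2847


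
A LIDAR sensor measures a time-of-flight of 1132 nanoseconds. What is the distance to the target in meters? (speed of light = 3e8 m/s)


tof = 1132 ns = 1.132e-06 s
dist = c * tof / 2
= 3e8 * 1.132e-06 / 2
= 169.8 m


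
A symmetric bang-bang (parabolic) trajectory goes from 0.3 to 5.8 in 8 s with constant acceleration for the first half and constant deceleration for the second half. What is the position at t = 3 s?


Symmetric rest-to-rest: each phase covers (pf-p0)/2 in time T/2. 0.5*a*(T/2)^2 = (pf-p0)/2 => a = 4*(pf-p0)/T^2
a = 4*(5.8-0.3)/8^2 = 0.3438
t = 3 is in the acceleration phase (t <= T/2).
p = p0 + 0.5*a*t^2 = 0.3 + 0.5*0.3438*3^2
= 1.8469


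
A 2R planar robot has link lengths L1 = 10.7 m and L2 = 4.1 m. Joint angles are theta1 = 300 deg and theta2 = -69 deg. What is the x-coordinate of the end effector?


Convert angles to radians: theta1 = 5.236, theta2 = -1.2043
x = L1*cos(theta1) + L2*cos(theta1+theta2)
x = 5.35 + -2.5802
x = 2.7698


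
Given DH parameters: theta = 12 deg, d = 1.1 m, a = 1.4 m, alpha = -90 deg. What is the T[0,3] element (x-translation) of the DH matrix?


T[0,3] = a * cos(theta)
= 1.4 * cos(12 deg)
= 1.4 * 0.9781
= 1.3694


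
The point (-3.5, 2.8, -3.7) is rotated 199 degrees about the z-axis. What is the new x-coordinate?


Rotation about z-axis: x' = x*cos(theta) - y*sin(theta)
= -3.5 * -0.9455 - 2.8 * -0.3256
= 4.2209


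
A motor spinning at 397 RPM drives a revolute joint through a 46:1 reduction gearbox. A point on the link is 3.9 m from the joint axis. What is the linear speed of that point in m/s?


omega_motor = 397 * 2*pi/60 = 41.5737 rad/s
omega_joint = omega_motor / 46 = 0.9038 rad/s
v = omega_joint * r = 0.9038 * 3.9
= 3.5247 m/s


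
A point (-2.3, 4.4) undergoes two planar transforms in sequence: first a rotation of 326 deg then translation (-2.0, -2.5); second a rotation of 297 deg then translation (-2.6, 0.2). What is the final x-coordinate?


After transform 1:
x1 = cos(326)*-2.3 - sin(326)*4.4 + -2.0 = -1.4463
y1 = sin(326)*-2.3 + cos(326)*4.4 + -2.5 = 2.4339
After transform 2:
x2 = cos(297)*-1.4463 - sin(297)*2.4339 + -2.6
= -1.088


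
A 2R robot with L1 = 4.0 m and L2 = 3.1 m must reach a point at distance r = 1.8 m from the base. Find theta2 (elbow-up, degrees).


cos(theta2) = (r^2 - L1^2 - L2^2) / (2*L1*L2)
cos(theta2) = (3.24 - 16.0 - 9.61) / 24.8
cos(theta2) = -0.902016
theta2 = 154.4244 degrees


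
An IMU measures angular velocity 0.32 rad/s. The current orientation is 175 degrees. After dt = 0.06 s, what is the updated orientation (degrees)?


delta_theta = w * dt = 0.32 * 0.06 = 0.0192 rad
= 1.1001 deg
theta_new = 175 + 1.1001 = 176.1001 deg


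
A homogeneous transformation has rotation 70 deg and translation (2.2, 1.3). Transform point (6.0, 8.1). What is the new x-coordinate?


x' = cos(theta)*px - sin(theta)*py + tx
= 0.342*6.0 - 0.9397*8.1 + 2.2
= -3.3594


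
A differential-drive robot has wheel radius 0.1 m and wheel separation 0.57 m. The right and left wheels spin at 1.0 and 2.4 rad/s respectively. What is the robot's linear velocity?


vR = r*wR = 0.1*1.0 = 0.1 m/s
vL = r*wL = 0.1*2.4 = 0.24 m/s
v = (vR+vL)/2 = 0.17 m/s
omega = (vR-vL)/L = -0.2456 rad/s
linear velocity = 0.17 m/s


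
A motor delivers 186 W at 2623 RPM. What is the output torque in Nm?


omega = 2623 * 2*pi/60 = 274.6799 rad/s
tau = P / omega = 186 / 274.6799
= 0.6772 Nm


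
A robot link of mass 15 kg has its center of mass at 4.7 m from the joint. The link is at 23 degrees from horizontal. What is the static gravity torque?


tau = m*g*L*cos(angle)
= 15 * 9.81 * 4.7 * cos(23 deg)
= 15 * 9.81 * 4.7 * 0.9205
= 636.6258 Nm


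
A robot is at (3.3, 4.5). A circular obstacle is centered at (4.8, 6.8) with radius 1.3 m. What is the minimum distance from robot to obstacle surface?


center_dist = sqrt((3.3-4.8)^2 + (4.5-6.8)^2)
= sqrt(2.25 + 5.29)
= 2.7459
min_dist = center_dist - radius = 2.7459 - 1.3 = 1.4459 m


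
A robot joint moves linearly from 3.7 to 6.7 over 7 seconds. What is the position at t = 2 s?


s = t/T = 2/7 = 0.2857
p(t) = p0 + (pf-p0)*s
= 3.7 + (6.7 - 3.7) * 0.2857
= 4.5571


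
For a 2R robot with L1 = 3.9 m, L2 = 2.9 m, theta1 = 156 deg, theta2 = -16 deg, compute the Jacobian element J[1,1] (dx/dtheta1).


J[1,1] = -L1*sin(t1) - L2*sin(t1+t2)
= -3.9*sin(156) - 2.9*sin(140)
= -3.4504


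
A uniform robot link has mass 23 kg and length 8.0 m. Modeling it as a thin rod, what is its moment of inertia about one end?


I = (1/3) * m * L^2
= (1/3) * 23 * 8.0^2
= 0.333333 * 23 * 64.0
= 490.6667 kg*m^2


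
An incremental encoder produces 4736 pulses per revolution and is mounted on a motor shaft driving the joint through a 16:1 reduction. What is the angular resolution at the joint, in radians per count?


counts per rev = 4736
effective counts at joint = 4736 * 16 = 75776
resolution = 2*pi / 75776
= 8.2918e-05 rad/count


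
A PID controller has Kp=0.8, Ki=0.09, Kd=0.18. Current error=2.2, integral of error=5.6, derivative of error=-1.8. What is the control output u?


u = Kp*e + Ki*int(e) + Kd*de/dt
= 0.8*2.2 + 0.09*5.6 + 0.18*(-1.8)
= 1.76 + 0.504 + -0.324
= 1.94


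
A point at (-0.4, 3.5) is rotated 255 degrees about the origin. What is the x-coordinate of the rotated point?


x' = x*cos(theta) - y*sin(theta)
cos(255 deg) = -0.2588, sin(255 deg) = -0.9659
x' = -0.4 * -0.2588 - 3.5 * -0.9659
= 0.1035 - -3.3807
= 3.4843


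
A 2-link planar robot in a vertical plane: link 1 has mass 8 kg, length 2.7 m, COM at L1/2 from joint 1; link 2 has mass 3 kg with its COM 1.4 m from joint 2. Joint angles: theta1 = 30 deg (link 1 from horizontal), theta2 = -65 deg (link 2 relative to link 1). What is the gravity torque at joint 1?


Horizontal distance from joint 1 to link-1 COM:
  x_c1 = (L1/2)*cos(t1) = 1.35 * 0.866 = 1.1691 m
Horizontal distance from joint 1 to link-2 COM:
  x_c2 = L1*cos(t1) + Lc2*cos(t1+t2)
       = 2.7*0.866 + 1.4*0.8192 = 3.4851 m
tau1 = m1*g*x_c1 + m2*g*x_c2
     = 8*9.81*1.1691 + 3*9.81*3.4851
     = 91.7537 + 102.5659
     = 194.3196 Nm


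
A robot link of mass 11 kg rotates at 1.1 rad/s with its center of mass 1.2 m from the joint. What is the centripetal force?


F = m * omega^2 * r
= 11 * 1.1^2 * 1.2
= 11 * 1.21 * 1.2
= 15.972 N


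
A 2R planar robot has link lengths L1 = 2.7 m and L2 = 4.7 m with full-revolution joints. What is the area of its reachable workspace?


r_max = L1 + L2 = 7.4 m
r_min = |L1 - L2| = 2.0 m
Area = pi*(r_max^2 - r_min^2)
= pi*(54.76 - 4.0)
= pi * 50.76
= 159.4672 m^2


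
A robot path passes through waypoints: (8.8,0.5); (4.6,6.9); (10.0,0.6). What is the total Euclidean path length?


Segment lengths:
  seg1 = sqrt((-4.2)^2 + (6.4)^2) = 7.6551
  seg2 = sqrt((5.4)^2 + (-6.3)^2) = 8.2976
Total = 15.9527


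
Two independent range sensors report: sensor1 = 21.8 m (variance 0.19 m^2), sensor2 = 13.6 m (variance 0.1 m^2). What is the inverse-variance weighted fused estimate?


w1 = (1/var1) / (1/var1 + 1/var2)
   = 5.2632 / (5.2632 + 10.0) = 0.3448
w2 = 1 - w1 = 0.6552
fused = w1*s1 + w2*s2 = 7.5172 + 8.9103
= 16.4276 m


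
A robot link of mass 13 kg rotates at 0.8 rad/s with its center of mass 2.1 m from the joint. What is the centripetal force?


F = m * omega^2 * r
= 13 * 0.8^2 * 2.1
= 13 * 0.64 * 2.1
= 17.472 N


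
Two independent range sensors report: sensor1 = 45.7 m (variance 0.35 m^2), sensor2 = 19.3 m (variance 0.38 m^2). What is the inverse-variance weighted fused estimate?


w1 = (1/var1) / (1/var1 + 1/var2)
   = 2.8571 / (2.8571 + 2.6316) = 0.5205
w2 = 1 - w1 = 0.4795
fused = w1*s1 + w2*s2 = 23.789 + 9.2534
= 33.0425 m


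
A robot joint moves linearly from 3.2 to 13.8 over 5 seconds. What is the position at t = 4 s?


s = t/T = 4/5 = 0.8
p(t) = p0 + (pf-p0)*s
= 3.2 + (13.8 - 3.2) * 0.8
= 11.68


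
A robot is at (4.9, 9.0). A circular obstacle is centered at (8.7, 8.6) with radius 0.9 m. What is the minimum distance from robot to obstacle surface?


center_dist = sqrt((4.9-8.7)^2 + (9.0-8.6)^2)
= sqrt(14.44 + 0.16)
= 3.821
min_dist = center_dist - radius = 3.821 - 0.9 = 2.921 m


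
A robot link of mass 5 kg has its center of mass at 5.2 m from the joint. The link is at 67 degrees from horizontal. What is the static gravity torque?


tau = m*g*L*cos(angle)
= 5 * 9.81 * 5.2 * cos(67 deg)
= 5 * 9.81 * 5.2 * 0.3907
= 99.6599 Nm


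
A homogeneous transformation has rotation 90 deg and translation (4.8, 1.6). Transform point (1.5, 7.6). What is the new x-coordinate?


x' = cos(theta)*px - sin(theta)*py + tx
= 0.0*1.5 - 1.0*7.6 + 4.8
= -2.8


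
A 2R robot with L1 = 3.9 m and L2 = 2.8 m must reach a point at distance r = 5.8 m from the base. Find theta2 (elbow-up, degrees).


cos(theta2) = (r^2 - L1^2 - L2^2) / (2*L1*L2)
cos(theta2) = (33.64 - 15.21 - 7.84) / 21.84
cos(theta2) = 0.48489
theta2 = 60.9947 degrees


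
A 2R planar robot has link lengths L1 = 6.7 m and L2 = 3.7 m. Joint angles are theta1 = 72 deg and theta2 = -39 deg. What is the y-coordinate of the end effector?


Convert angles to radians: theta1 = 1.2566, theta2 = -0.6807
y = L1*sin(theta1) + L2*sin(theta1+theta2)
y = 6.3721 + 2.0152
y = 8.3872


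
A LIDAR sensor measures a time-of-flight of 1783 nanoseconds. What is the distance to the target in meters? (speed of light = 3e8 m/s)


tof = 1783 ns = 1.783e-06 s
dist = c * tof / 2
= 3e8 * 1.783e-06 / 2
= 267.45 m


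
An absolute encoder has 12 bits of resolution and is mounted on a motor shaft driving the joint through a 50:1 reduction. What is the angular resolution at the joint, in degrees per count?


counts = 2^12 = 4096
effective counts at joint = 4096 * 50 = 204800
resolution = 360 / 204800
= 0.0018 deg/count


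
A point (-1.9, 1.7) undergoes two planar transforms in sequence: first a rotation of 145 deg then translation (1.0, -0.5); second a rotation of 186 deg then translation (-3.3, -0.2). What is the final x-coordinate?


After transform 1:
x1 = cos(145)*-1.9 - sin(145)*1.7 + 1.0 = 1.5813
y1 = sin(145)*-1.9 + cos(145)*1.7 + -0.5 = -2.9824
After transform 2:
x2 = cos(186)*1.5813 - sin(186)*-2.9824 + -3.3
= -5.1844


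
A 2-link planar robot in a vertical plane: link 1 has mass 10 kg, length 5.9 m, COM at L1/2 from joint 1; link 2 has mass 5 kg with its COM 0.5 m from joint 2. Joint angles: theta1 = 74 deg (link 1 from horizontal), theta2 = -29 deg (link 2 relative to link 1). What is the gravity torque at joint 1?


Horizontal distance from joint 1 to link-1 COM:
  x_c1 = (L1/2)*cos(t1) = 2.95 * 0.2756 = 0.8131 m
Horizontal distance from joint 1 to link-2 COM:
  x_c2 = L1*cos(t1) + Lc2*cos(t1+t2)
       = 5.9*0.2756 + 0.5*0.7071 = 1.9798 m
tau1 = m1*g*x_c1 + m2*g*x_c2
     = 10*9.81*0.8131 + 5*9.81*1.9798
     = 79.7681 + 97.1099
     = 176.8779 Nm


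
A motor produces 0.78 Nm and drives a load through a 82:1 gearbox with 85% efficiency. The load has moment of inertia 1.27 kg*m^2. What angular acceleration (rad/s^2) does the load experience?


tau_out = tau_motor * N * eta
= 0.78 * 82 * 0.85 = 54.366 Nm
alpha = tau_out / I = 54.366 / 1.27
= 42.8079 rad/s^2


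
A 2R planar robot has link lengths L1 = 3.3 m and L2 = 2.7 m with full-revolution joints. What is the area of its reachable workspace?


r_max = L1 + L2 = 6.0 m
r_min = |L1 - L2| = 0.6 m
Area = pi*(r_max^2 - r_min^2)
= pi*(36.0 - 0.36)
= pi * 35.64
= 111.9664 m^2


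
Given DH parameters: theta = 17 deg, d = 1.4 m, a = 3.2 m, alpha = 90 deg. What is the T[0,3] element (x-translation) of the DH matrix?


T[0,3] = a * cos(theta)
= 3.2 * cos(17 deg)
= 3.2 * 0.9563
= 3.0602


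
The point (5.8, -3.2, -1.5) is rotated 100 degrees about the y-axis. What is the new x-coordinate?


Rotation about y-axis: x' = x*cos(theta) + z*sin(theta)
= 5.8 * -0.1736 + -1.5 * 0.9848
= -2.4844


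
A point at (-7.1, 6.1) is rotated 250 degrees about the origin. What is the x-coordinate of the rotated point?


x' = x*cos(theta) - y*sin(theta)
cos(250 deg) = -0.342, sin(250 deg) = -0.9397
x' = -7.1 * -0.342 - 6.1 * -0.9397
= 2.4283 - -5.7321
= 8.1605


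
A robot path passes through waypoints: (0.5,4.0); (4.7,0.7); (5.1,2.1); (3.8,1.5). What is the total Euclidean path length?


Segment lengths:
  seg1 = sqrt((4.2)^2 + (-3.3)^2) = 5.3413
  seg2 = sqrt((0.4)^2 + (1.4)^2) = 1.456
  seg3 = sqrt((-1.3)^2 + (-0.6)^2) = 1.4318
Total = 8.2292


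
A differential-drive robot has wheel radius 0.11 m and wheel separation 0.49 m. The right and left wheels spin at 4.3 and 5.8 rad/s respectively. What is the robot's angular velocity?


vR = r*wR = 0.11*4.3 = 0.473 m/s
vL = r*wL = 0.11*5.8 = 0.638 m/s
v = (vR+vL)/2 = 0.5555 m/s
omega = (vR-vL)/L = -0.3367 rad/s
angular velocity = -0.3367 rad/s


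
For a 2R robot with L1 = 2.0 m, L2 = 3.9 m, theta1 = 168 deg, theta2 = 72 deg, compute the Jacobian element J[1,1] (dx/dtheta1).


J[1,1] = -L1*sin(t1) - L2*sin(t1+t2)
= -2.0*sin(168) - 3.9*sin(240)
= 2.9617


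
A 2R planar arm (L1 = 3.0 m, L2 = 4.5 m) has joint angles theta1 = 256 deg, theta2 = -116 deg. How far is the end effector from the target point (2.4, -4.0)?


End effector via forward kinematics:
x = L1*cos(t1) + L2*cos(t1+t2) = -4.173
y = L1*sin(t1) + L2*sin(t1+t2) = -0.0183
Distance to target:
d = sqrt((2.4 - -4.173)^2 + (-4.0 - -0.0183)^2)
= sqrt(43.2039 + 15.8536)
= 7.6849 m


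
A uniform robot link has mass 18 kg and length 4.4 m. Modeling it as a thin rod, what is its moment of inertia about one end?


I = (1/3) * m * L^2
= (1/3) * 18 * 4.4^2
= 0.333333 * 18 * 19.36
= 116.16 kg*m^2


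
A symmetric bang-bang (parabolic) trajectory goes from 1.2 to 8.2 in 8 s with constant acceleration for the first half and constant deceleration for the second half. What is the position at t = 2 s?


Symmetric rest-to-rest: each phase covers (pf-p0)/2 in time T/2. 0.5*a*(T/2)^2 = (pf-p0)/2 => a = 4*(pf-p0)/T^2
a = 4*(8.2-1.2)/8^2 = 0.4375
t = 2 is in the acceleration phase (t <= T/2).
p = p0 + 0.5*a*t^2 = 1.2 + 0.5*0.4375*2^2
= 2.075


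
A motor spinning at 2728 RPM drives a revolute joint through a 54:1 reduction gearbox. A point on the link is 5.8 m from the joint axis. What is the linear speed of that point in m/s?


omega_motor = 2728 * 2*pi/60 = 285.6755 rad/s
omega_joint = omega_motor / 54 = 5.2903 rad/s
v = omega_joint * r = 5.2903 * 5.8
= 30.6837 m/s


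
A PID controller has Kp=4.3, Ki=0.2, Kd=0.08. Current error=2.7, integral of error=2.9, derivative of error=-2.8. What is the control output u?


u = Kp*e + Ki*int(e) + Kd*de/dt
= 4.3*2.7 + 0.2*2.9 + 0.08*(-2.8)
= 11.61 + 0.58 + -0.224
= 11.966


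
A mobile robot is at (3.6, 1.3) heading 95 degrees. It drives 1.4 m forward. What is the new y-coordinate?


y_new = y0 + d*sin(theta)
= 1.3 + 1.4*sin(95)
= 1.3 + 1.3947
= 2.6947


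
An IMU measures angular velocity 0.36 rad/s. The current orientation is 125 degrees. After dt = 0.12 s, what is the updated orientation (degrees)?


delta_theta = w * dt = 0.36 * 0.12 = 0.0432 rad
= 2.4752 deg
theta_new = 125 + 2.4752 = 127.4752 deg


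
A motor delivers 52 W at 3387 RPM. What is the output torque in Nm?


omega = 3387 * 2*pi/60 = 354.6858 rad/s
tau = P / omega = 52 / 354.6858
= 0.1466 Nm


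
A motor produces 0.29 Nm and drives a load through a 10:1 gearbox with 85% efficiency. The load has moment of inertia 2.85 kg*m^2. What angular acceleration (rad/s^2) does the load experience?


tau_out = tau_motor * N * eta
= 0.29 * 10 * 0.85 = 2.465 Nm
alpha = tau_out / I = 2.465 / 2.85
= 0.8649 rad/s^2


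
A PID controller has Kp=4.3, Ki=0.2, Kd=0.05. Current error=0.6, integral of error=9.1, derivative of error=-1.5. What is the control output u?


u = Kp*e + Ki*int(e) + Kd*de/dt
= 4.3*0.6 + 0.2*9.1 + 0.05*(-1.5)
= 2.58 + 1.82 + -0.075
= 4.325


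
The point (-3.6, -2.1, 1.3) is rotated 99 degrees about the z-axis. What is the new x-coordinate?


Rotation about z-axis: x' = x*cos(theta) - y*sin(theta)
= -3.6 * -0.1564 - -2.1 * 0.9877
= 2.6373


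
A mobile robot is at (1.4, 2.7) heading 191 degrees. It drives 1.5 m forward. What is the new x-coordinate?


x_new = x0 + d*cos(theta)
= 1.4 + 1.5*cos(191)
= 1.4 + -1.4724
= -0.0724


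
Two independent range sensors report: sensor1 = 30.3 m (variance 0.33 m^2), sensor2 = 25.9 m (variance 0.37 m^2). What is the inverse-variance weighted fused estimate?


w1 = (1/var1) / (1/var1 + 1/var2)
   = 3.0303 / (3.0303 + 2.7027) = 0.5286
w2 = 1 - w1 = 0.4714
fused = w1*s1 + w2*s2 = 16.0157 + 12.21
= 28.2257 m


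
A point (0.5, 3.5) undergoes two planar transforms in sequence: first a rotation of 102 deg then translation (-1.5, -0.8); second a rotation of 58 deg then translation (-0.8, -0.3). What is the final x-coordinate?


After transform 1:
x1 = cos(102)*0.5 - sin(102)*3.5 + -1.5 = -5.0275
y1 = sin(102)*0.5 + cos(102)*3.5 + -0.8 = -1.0386
After transform 2:
x2 = cos(58)*-5.0275 - sin(58)*-1.0386 + -0.8
= -2.5834


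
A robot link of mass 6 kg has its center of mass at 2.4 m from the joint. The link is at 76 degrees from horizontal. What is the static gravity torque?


tau = m*g*L*cos(angle)
= 6 * 9.81 * 2.4 * cos(76 deg)
= 6 * 9.81 * 2.4 * 0.2419
= 34.1749 Nm


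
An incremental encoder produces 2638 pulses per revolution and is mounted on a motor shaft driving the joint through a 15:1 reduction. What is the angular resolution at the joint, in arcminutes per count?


counts per rev = 2638
effective counts at joint = 2638 * 15 = 39570
resolution = 360*60 / 39570
= 0.5459 arcmin/count


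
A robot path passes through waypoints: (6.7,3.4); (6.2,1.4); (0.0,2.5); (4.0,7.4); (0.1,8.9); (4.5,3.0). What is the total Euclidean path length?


Segment lengths:
  seg1 = sqrt((-0.5)^2 + (-2.0)^2) = 2.0616
  seg2 = sqrt((-6.2)^2 + (1.1)^2) = 6.2968
  seg3 = sqrt((4.0)^2 + (4.9)^2) = 6.3253
  seg4 = sqrt((-3.9)^2 + (1.5)^2) = 4.1785
  seg5 = sqrt((4.4)^2 + (-5.9)^2) = 7.36
Total = 26.2223


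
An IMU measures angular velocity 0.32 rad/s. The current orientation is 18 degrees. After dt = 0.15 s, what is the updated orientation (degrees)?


delta_theta = w * dt = 0.32 * 0.15 = 0.048 rad
= 2.7502 deg
theta_new = 18 + 2.7502 = 20.7502 deg


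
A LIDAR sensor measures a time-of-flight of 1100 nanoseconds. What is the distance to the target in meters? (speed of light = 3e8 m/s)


tof = 1100 ns = 1.1e-06 s
dist = c * tof / 2
= 3e8 * 1.1e-06 / 2
= 165.0 m


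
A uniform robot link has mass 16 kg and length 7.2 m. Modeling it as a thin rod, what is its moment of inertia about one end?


I = (1/3) * m * L^2
= (1/3) * 16 * 7.2^2
= 0.333333 * 16 * 51.84
= 276.48 kg*m^2


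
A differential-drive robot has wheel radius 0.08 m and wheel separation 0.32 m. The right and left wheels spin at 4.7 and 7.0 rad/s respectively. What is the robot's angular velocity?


vR = r*wR = 0.08*4.7 = 0.376 m/s
vL = r*wL = 0.08*7.0 = 0.56 m/s
v = (vR+vL)/2 = 0.468 m/s
omega = (vR-vL)/L = -0.575 rad/s
angular velocity = -0.575 rad/s


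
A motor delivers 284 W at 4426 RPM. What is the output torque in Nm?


omega = 4426 * 2*pi/60 = 463.4896 rad/s
tau = P / omega = 284 / 463.4896
= 0.6127 Nm


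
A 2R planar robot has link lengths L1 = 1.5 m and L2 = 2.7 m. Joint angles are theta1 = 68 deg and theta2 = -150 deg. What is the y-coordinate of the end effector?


Convert angles to radians: theta1 = 1.1868, theta2 = -2.618
y = L1*sin(theta1) + L2*sin(theta1+theta2)
y = 1.3908 + -2.6737
y = -1.2829


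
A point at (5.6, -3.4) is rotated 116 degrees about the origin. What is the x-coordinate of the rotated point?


x' = x*cos(theta) - y*sin(theta)
cos(116 deg) = -0.4384, sin(116 deg) = 0.8988
x' = 5.6 * -0.4384 - -3.4 * 0.8988
= -2.4549 - -3.0559
= 0.601


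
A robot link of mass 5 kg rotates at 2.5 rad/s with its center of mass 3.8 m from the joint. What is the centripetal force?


F = m * omega^2 * r
= 5 * 2.5^2 * 3.8
= 5 * 6.25 * 3.8
= 118.75 N


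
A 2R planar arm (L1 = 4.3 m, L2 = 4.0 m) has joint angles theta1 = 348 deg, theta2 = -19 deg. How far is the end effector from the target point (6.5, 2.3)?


End effector via forward kinematics:
x = L1*cos(t1) + L2*cos(t1+t2) = 7.6347
y = L1*sin(t1) + L2*sin(t1+t2) = -2.9542
Distance to target:
d = sqrt((6.5 - 7.6347)^2 + (2.3 - -2.9542)^2)
= sqrt(1.2876 + 27.6063)
= 5.3753 m
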